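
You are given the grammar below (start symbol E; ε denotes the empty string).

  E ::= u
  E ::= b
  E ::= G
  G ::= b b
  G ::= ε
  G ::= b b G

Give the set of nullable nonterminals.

{ E, G }

Directly nullable (have an ε-production): G.
E ::= G with every symbol nullable, so E is nullable.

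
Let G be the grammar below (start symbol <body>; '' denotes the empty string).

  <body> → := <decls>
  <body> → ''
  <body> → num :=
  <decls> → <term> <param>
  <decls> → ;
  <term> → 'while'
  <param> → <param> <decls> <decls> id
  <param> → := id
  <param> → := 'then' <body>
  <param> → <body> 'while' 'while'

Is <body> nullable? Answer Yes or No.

Yes

<body> has an ''-production, so <body> ⇒ ''.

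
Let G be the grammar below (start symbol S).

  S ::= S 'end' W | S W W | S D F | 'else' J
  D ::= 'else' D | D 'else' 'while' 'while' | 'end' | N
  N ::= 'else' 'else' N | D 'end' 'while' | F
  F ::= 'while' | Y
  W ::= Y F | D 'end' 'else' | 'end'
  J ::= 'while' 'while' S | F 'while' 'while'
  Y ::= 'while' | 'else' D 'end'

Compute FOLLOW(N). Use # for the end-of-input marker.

In D ::= N: N is at the end, add FOLLOW(D) = { 'else', 'end', 'while' }.
In N ::= 'else' 'else' N: N is at the end, add FOLLOW(N) = { 'else', 'end', 'while' }.
Union: FOLLOW(N) = { 'else', 'end', 'while' }.

{ 'else', 'end', 'while' }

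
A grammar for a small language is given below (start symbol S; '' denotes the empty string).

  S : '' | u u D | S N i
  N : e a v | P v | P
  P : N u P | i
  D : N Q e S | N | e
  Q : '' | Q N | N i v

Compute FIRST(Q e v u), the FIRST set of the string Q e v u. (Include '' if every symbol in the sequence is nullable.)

Add FIRST(Q)\{''} = { e, i }; Q is nullable, continue.
e is a terminal; add {e} and stop.

{ e, i }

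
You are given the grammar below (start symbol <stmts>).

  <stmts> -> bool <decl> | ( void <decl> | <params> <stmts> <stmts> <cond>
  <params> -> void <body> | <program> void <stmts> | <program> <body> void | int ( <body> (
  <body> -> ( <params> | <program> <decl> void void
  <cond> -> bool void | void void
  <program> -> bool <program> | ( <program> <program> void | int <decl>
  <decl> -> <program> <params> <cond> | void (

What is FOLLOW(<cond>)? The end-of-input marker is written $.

In <stmts> -> <params> <stmts> <stmts> <cond>: <cond> is at the end, add FOLLOW(<stmts>) = { $, (, bool, int, void }.
In <decl> -> <program> <params> <cond>: <cond> is at the end, add FOLLOW(<decl>) = { $, (, bool, int, void }.
Union: FOLLOW(<cond>) = { $, (, bool, int, void }.

{ $, (, bool, int, void }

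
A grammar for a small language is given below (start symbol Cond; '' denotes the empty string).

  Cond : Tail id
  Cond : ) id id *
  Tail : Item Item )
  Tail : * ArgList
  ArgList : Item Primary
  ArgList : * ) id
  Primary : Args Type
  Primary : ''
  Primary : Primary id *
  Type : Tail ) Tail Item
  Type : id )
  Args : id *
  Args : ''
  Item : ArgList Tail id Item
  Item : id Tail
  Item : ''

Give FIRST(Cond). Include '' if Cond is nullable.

{ ), *, id }

From Cond : Tail id: add FIRST(Tail) = { ), *, id }.
Cond : ) id id * contributes {)}.
Union: FIRST(Cond) = { ), *, id }.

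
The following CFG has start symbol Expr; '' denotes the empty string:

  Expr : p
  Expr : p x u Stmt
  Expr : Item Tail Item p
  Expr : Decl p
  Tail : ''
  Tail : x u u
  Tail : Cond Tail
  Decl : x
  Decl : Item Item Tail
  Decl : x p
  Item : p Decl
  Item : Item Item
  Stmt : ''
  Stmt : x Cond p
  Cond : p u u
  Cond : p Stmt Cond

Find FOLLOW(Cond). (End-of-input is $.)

In Tail : Cond Tail: add FIRST(Tail)\{''} = { p, x }.
  Since Tail is nullable, also add FOLLOW(Tail) = { p, x }.
In Stmt : x Cond p: add FIRST(p) = { p }.
In Cond : p Stmt Cond: Cond is at the end, add FOLLOW(Cond) = { p, x }.
Union: FOLLOW(Cond) = { p, x }.

{ p, x }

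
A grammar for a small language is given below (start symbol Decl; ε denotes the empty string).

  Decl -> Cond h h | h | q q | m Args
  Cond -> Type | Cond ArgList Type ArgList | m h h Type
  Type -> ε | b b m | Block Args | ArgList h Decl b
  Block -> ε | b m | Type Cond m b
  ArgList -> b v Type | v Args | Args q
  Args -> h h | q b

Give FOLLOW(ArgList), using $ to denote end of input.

In Cond -> Cond ArgList Type ArgList: add FIRST(Type ArgList) = { b, h, m, q, v }.
In Cond -> Cond ArgList Type ArgList: ArgList is at the end, add FOLLOW(Cond) = { b, h, m, q, v }.
In Type -> ArgList h Decl b: add FIRST(h Decl b) = { h }.
Union: FOLLOW(ArgList) = { b, h, m, q, v }.

{ b, h, m, q, v }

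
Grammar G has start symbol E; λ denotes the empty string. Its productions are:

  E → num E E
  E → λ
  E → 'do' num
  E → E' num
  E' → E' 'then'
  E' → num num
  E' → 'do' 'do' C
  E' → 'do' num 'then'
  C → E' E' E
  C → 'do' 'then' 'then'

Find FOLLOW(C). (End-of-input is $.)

{ 'do', 'then', num }

In E' → 'do' 'do' C: C is at the end, add FOLLOW(E') = { 'do', 'then', num }.
Union: FOLLOW(C) = { 'do', 'then', num }.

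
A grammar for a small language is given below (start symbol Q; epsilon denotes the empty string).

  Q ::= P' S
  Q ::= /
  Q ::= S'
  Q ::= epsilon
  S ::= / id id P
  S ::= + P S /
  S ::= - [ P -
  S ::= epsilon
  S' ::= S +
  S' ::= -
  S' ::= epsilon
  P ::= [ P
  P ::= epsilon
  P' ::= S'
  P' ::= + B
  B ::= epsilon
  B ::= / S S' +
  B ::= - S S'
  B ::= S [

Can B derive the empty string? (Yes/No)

B has an epsilon-production, so B ⇒ epsilon.

Yes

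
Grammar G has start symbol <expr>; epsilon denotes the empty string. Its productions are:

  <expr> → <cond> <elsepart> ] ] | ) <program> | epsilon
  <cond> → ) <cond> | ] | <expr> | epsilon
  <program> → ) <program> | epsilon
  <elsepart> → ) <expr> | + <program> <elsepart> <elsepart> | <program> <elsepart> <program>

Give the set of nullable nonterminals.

Directly nullable (have an epsilon-production): <expr>, <cond>, <program>.
No other nonterminal has a production whose RHS symbols are all nullable.

{ <cond>, <expr>, <program> }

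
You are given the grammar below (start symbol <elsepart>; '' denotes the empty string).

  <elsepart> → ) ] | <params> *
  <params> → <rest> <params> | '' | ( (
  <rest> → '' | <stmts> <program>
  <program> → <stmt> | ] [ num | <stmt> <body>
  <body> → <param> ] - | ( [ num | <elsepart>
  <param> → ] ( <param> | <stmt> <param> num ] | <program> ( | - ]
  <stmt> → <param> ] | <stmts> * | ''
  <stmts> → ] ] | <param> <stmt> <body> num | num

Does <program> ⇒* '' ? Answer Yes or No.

Yes

<program> → <stmt> and each of <stmt> is nullable, so <program> ⇒* ''.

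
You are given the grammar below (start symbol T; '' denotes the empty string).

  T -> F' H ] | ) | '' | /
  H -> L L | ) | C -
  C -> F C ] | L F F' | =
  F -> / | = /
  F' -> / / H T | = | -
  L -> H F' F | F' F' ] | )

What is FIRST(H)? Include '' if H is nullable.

{ ), -, /, = }

From H -> L L: add FIRST(L) = { ), -, /, = }.
H -> ) contributes {)}.
From H -> C -: add FIRST(C) = { ), -, /, = }.
Union: FIRST(H) = { ), -, /, = }.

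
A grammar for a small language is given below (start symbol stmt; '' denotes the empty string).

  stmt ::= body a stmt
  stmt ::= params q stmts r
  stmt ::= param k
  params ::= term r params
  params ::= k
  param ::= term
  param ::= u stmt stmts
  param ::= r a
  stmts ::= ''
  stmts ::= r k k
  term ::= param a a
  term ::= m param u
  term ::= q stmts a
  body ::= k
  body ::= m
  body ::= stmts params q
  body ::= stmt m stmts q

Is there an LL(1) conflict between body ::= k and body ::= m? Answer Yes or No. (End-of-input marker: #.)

FIRST(k) = { k } and FIRST(m) = { m }.
The FIRST sets are disjoint and neither alternative is nullable — no conflict.

No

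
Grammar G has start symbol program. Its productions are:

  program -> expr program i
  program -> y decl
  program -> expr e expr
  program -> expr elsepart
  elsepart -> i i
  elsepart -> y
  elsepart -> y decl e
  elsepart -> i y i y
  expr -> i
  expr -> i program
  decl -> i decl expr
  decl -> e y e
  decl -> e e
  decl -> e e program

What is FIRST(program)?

{ i, y }

From program -> expr program i: add FIRST(expr) = { i }.
program -> y decl contributes {y}.
From program -> expr e expr: add FIRST(expr) = { i }.
From program -> expr elsepart: add FIRST(expr) = { i }.
Union: FIRST(program) = { i, y }.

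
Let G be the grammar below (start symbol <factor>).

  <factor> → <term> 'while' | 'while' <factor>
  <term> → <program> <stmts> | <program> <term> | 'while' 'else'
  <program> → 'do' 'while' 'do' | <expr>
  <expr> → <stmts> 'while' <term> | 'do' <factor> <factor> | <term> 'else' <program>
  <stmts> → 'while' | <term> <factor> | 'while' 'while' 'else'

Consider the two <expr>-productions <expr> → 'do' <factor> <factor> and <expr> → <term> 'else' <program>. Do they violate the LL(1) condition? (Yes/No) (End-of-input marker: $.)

Yes

FIRST('do' <factor> <factor>) = { 'do' } and FIRST(<term> 'else' <program>) = { 'do', 'while' }.
Both contain 'do', so the two alternatives are not disjoint — LL(1) conflict.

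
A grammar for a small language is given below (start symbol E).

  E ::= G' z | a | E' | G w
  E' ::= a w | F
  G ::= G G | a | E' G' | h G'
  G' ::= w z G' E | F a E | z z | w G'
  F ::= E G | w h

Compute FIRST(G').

{ a, h, w, z }

G' ::= w z G' E contributes {w}.
From G' ::= F a E: add FIRST(F) = { a, h, w, z }.
G' ::= z z contributes {z}.
G' ::= w G' contributes {w}.
Union: FIRST(G') = { a, h, w, z }.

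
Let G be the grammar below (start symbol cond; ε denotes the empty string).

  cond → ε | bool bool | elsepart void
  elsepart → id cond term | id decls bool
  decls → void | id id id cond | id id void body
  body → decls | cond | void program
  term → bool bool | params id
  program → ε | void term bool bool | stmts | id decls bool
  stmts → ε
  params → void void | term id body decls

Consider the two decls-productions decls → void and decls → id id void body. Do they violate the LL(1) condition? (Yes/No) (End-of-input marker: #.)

FIRST(void) = { void } and FIRST(id id void body) = { id }.
The FIRST sets are disjoint and neither alternative is nullable — no conflict.

No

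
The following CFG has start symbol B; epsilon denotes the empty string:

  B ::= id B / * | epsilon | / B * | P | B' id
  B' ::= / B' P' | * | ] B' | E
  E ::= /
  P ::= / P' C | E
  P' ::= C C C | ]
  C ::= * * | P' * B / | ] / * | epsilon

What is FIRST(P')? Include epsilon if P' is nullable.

{ *, ], epsilon }

From P' ::= C C C: C, C, C nullable, take FIRST(C) ∪ FIRST(C) ∪ FIRST(C) = { *, ] }; also epsilon since the whole RHS is nullable.
P' ::= ] contributes {]}.
Union: FIRST(P') = { *, ], epsilon }.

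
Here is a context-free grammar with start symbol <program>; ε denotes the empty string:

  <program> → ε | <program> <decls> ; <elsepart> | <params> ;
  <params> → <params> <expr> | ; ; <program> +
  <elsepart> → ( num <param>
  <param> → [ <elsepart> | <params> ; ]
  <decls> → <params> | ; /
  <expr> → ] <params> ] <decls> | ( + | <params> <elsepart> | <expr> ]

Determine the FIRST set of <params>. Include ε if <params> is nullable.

From <params> → <params> <expr>: add FIRST(<params>) = { ; }.
<params> → ; ; <program> + contributes {;}.
Union: FIRST(<params>) = { ; }.

{ ; }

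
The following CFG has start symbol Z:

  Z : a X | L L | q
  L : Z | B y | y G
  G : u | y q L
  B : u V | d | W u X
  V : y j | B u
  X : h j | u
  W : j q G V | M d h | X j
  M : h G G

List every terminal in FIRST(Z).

{ a, d, h, j, q, u, y }

Z : a X contributes {a}.
From Z : L L: add FIRST(L) = { a, d, h, j, q, u, y }.
Z : q contributes {q}.
Union: FIRST(Z) = { a, d, h, j, q, u, y }.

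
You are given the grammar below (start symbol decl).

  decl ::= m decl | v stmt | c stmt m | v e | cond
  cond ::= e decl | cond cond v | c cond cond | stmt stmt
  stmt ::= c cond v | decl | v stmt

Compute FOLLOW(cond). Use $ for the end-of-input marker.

In decl ::= cond: cond is at the end, add FOLLOW(decl) = { $, c, e, m, v }.
In cond ::= cond cond v: add FIRST(cond v) = { c, e, m, v }.
In cond ::= cond cond v: add FIRST(v) = { v }.
In cond ::= c cond cond: add FIRST(cond) = { c, e, m, v }.
In cond ::= c cond cond: cond is at the end, add FOLLOW(cond) = { $, c, e, m, v }.
In stmt ::= c cond v: add FIRST(v) = { v }.
Union: FOLLOW(cond) = { $, c, e, m, v }.

{ $, c, e, m, v }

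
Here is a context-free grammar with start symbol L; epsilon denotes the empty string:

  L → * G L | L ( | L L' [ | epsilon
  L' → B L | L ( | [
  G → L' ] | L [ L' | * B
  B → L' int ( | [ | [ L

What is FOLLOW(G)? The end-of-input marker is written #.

In L → * G L: add FIRST(L)\{epsilon} = { (, *, [ }.
  Since L is nullable, also add FOLLOW(L) = { #, (, *, [, ], int }.
Union: FOLLOW(G) = { #, (, *, [, ], int }.

{ #, (, *, [, ], int }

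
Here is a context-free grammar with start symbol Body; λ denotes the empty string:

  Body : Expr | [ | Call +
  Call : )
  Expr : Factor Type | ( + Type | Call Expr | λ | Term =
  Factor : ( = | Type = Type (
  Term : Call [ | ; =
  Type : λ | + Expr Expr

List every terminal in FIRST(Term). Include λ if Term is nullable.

From Term : Call [: add FIRST(Call) = { ) }.
Term : ; = contributes {;}.
Union: FIRST(Term) = { ), ; }.

{ ), ; }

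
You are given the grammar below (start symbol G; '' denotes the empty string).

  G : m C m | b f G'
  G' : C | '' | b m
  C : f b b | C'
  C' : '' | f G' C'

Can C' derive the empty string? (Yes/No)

C' has an ''-production, so C' ⇒ ''.

Yes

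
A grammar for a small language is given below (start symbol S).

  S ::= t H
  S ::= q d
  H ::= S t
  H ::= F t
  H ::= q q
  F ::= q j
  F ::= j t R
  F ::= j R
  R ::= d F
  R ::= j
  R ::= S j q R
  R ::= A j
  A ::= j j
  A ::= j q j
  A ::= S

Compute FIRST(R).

R ::= d F contributes {d}.
R ::= j contributes {j}.
From R ::= S j q R: add FIRST(S) = { q, t }.
From R ::= A j: add FIRST(A) = { j, q, t }.
Union: FIRST(R) = { d, j, q, t }.

{ d, j, q, t }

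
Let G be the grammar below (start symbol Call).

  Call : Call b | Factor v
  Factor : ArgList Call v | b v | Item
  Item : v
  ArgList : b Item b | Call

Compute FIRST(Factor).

From Factor : ArgList Call v: add FIRST(ArgList) = { b, v }.
Factor : b v contributes {b}.
From Factor : Item: add FIRST(Item) = { v }.
Union: FIRST(Factor) = { b, v }.

{ b, v }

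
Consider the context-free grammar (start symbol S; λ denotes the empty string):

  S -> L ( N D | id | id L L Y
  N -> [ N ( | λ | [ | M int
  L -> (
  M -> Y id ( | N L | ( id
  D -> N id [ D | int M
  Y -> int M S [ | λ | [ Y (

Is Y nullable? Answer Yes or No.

Yes

Y has an λ-production, so Y ⇒ λ.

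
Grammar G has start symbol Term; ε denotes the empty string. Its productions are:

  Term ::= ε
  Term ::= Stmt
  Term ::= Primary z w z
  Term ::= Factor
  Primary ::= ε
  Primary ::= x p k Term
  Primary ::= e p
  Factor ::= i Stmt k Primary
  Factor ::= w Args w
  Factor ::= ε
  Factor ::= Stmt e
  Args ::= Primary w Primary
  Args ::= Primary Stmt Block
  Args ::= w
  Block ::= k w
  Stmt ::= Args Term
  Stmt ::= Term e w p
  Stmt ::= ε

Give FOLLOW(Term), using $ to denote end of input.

Term is the start symbol, so $ ∈ FOLLOW(Term).
In Primary ::= x p k Term: Term is at the end, add FOLLOW(Primary) = { $, e, i, k, w, x, z }.
In Stmt ::= Args Term: Term is at the end, add FOLLOW(Stmt) = { $, e, i, k, w, x, z }.
In Stmt ::= Term e w p: add FIRST(e w p) = { e }.
Union: FOLLOW(Term) = { $, e, i, k, w, x, z }.

{ $, e, i, k, w, x, z }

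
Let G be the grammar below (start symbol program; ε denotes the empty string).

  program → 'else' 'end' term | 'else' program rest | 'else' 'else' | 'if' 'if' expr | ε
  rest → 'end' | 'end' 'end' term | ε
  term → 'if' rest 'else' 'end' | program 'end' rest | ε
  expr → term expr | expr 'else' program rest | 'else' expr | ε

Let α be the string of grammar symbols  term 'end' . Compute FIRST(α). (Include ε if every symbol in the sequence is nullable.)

{ 'else', 'end', 'if' }

Add FIRST(term)\{ε} = { 'else', 'end', 'if' }; term is nullable, continue.
'end' is a terminal; add {'end'} and stop.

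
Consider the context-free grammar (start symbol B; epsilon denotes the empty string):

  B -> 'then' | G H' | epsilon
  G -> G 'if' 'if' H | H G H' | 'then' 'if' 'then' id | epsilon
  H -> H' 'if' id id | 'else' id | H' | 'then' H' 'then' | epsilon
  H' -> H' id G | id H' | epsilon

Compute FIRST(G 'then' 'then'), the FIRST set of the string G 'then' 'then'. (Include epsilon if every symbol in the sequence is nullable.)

{ 'else', 'if', 'then', id }

Add FIRST(G)\{epsilon} = { 'else', 'if', 'then', id }; G is nullable, continue.
'then' is a terminal; add {'then'} and stop.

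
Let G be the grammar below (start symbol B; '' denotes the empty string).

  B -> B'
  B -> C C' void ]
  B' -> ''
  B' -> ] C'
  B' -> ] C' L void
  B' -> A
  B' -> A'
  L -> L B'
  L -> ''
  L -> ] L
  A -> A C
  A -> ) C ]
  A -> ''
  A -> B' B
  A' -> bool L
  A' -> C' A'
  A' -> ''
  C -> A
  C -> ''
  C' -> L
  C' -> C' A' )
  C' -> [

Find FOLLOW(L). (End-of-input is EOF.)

{ EOF, ), [, ], bool, void }

In B' -> ] C' L void: add FIRST(void) = { void }.
In L -> L B': add FIRST(B')\{''} = { ), [, ], bool, void }.
  Since B' is nullable, also add FOLLOW(L) = { EOF, ), [, ], bool, void }.
In L -> ] L: L is at the end, add FOLLOW(L) = { EOF, ), [, ], bool, void }.
In A' -> bool L: L is at the end, add FOLLOW(A') = { EOF, ), [, ], bool, void }.
In C' -> L: L is at the end, add FOLLOW(C') = { EOF, ), [, ], bool, void }.
Union: FOLLOW(L) = { EOF, ), [, ], bool, void }.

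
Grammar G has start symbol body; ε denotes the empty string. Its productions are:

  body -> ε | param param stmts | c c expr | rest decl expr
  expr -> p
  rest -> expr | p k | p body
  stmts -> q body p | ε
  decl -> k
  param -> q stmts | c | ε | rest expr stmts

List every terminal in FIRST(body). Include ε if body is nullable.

{ c, p, q, ε }

body -> ε contributes ε.
From body -> param param stmts: param, param, stmts nullable, take FIRST(param) ∪ FIRST(param) ∪ FIRST(stmts) = { c, p, q }; also ε since the whole RHS is nullable.
body -> c c expr contributes {c}.
From body -> rest decl expr: add FIRST(rest) = { p }.
Union: FIRST(body) = { c, p, q, ε }.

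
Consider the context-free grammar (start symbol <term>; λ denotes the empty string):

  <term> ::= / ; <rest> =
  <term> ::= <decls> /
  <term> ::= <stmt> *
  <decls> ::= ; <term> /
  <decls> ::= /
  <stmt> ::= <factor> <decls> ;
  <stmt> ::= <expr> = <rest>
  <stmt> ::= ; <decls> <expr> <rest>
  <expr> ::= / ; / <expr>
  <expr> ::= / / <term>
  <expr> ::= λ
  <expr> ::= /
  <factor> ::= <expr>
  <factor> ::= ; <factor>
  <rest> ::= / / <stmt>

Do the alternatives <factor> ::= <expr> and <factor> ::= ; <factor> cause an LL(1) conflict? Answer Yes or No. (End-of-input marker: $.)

Yes

FIRST(<expr>) = { /, λ } and FIRST(; <factor>) = { ; }.
The first alternative is nullable and FOLLOW(<factor>) = { /, ; } shares ; with FIRST of the second — conflict.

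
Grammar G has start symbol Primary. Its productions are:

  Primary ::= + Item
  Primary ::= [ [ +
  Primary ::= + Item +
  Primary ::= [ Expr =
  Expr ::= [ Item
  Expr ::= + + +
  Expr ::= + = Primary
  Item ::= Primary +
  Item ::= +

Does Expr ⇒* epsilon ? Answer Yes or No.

No nonterminal in this grammar is nullable.
No production of Expr has an RHS whose symbols are all nullable, so Expr is not nullable.

No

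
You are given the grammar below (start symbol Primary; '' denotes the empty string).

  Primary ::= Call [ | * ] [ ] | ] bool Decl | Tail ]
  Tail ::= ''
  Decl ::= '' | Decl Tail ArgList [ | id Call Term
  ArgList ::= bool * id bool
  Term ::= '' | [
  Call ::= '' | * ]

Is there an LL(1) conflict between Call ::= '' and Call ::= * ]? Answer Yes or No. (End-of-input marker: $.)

FIRST('') = { '' } and FIRST(* ]) = { * }.
The first is nullable but FOLLOW(Call) = { $, [, bool } is disjoint from FIRST of the second.

No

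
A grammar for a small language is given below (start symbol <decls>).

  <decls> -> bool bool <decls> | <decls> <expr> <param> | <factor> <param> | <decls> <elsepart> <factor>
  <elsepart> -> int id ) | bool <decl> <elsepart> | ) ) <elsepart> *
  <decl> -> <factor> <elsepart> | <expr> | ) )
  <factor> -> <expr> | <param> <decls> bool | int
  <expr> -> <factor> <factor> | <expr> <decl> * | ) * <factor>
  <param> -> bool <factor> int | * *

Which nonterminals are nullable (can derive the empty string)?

No nonterminal has an empty production or an RHS whose symbols are all nullable.

{ } (none)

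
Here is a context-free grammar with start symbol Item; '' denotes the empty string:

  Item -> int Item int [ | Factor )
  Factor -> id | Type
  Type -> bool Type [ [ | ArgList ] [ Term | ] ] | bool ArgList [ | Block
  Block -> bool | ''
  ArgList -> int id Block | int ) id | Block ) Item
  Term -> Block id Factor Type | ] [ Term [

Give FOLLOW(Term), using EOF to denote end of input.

In Type -> ArgList ] [ Term: Term is at the end, add FOLLOW(Type) = { ), [, ], bool, int }.
In Term -> ] [ Term [: add FIRST([) = { [ }.
Union: FOLLOW(Term) = { ), [, ], bool, int }.

{ ), [, ], bool, int }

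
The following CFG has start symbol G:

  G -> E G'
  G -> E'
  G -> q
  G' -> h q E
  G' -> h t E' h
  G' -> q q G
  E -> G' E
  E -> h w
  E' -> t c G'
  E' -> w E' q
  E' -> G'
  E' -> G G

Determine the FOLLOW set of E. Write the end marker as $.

In G -> E G': add FIRST(G') = { h, q }.
In G' -> h q E: E is at the end, add FOLLOW(G') = { $, h, q, t, w }.
In E -> G' E: E is at the end, add FOLLOW(E) = { $, h, q, t, w }.
Union: FOLLOW(E) = { $, h, q, t, w }.

{ $, h, q, t, w }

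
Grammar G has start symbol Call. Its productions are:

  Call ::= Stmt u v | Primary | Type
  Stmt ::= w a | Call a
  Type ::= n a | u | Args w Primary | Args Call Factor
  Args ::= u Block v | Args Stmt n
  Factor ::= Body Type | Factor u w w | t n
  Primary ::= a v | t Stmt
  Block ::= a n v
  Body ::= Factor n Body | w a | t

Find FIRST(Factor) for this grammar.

From Factor ::= Body Type: add FIRST(Body) = { t, w }.
From Factor ::= Factor u w w: add FIRST(Factor) = { t, w }.
Factor ::= t n contributes {t}.
Union: FIRST(Factor) = { t, w }.

{ t, w }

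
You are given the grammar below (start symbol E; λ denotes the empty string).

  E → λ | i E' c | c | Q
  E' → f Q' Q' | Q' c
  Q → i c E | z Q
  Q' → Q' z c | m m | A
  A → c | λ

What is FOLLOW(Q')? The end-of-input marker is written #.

In E' → f Q' Q': add FIRST(Q')\{λ} = { c, m, z }.
  Since Q' is nullable, also add FOLLOW(E') = { c }.
In E' → f Q' Q': Q' is at the end, add FOLLOW(E') = { c }.
In E' → Q' c: add FIRST(c) = { c }.
In Q' → Q' z c: add FIRST(z c) = { z }.
Union: FOLLOW(Q') = { c, m, z }.

{ c, m, z }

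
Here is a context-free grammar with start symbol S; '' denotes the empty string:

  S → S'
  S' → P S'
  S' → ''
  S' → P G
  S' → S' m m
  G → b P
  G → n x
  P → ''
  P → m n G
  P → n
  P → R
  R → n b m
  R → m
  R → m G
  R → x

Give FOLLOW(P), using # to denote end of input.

In S' → P S': add FIRST(S')\{''} = { b, m, n, x }.
  Since S' is nullable, also add FOLLOW(S') = { #, m }.
In S' → P G: add FIRST(G) = { b, n }.
In G → b P: P is at the end, add FOLLOW(G) = { #, b, m, n, x }.
Union: FOLLOW(P) = { #, b, m, n, x }.

{ #, b, m, n, x }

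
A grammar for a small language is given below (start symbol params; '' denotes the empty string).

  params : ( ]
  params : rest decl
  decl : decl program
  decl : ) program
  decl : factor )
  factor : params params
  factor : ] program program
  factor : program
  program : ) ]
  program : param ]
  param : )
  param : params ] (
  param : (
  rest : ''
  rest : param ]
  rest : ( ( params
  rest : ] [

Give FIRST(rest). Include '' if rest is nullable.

{ (, ), ], '' }

rest : '' contributes ''.
From rest : param ]: add FIRST(param) = { (, ), ] }.
rest : ( ( params contributes {(}.
rest : ] [ contributes {]}.
Union: FIRST(rest) = { (, ), ], '' }.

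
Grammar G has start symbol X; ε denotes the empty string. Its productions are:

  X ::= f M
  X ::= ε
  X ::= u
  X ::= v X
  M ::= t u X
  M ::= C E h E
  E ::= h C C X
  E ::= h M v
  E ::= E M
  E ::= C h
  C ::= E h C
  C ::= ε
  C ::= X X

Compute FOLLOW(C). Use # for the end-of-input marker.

In M ::= C E h E: add FIRST(E h E) = { f, h, u, v }.
In E ::= h C C X: add FIRST(C X)\{ε} = { f, h, u, v }.
  Since C X is nullable, also add FOLLOW(E) = { #, f, h, t, u, v }.
In E ::= h C C X: add FIRST(X)\{ε} = { f, u, v }.
  Since X is nullable, also add FOLLOW(E) = { #, f, h, t, u, v }.
In E ::= C h: add FIRST(h) = { h }.
In C ::= E h C: C is at the end, add FOLLOW(C) = { #, f, h, t, u, v }.
Union: FOLLOW(C) = { #, f, h, t, u, v }.

{ #, f, h, t, u, v }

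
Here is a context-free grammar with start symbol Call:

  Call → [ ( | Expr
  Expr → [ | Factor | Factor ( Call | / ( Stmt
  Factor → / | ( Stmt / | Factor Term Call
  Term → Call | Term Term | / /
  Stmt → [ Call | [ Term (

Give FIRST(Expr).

Expr → [ contributes {[}.
From Expr → Factor: add FIRST(Factor) = { (, / }.
From Expr → Factor ( Call: add FIRST(Factor) = { (, / }.
Expr → / ( Stmt contributes {/}.
Union: FIRST(Expr) = { (, /, [ }.

{ (, /, [ }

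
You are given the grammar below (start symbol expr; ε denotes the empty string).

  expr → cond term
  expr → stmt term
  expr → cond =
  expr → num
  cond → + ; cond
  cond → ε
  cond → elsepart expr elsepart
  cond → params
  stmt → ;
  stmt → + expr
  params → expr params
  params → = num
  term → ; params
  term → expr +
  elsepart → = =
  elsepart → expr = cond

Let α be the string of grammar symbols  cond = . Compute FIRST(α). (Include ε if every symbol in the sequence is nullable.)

Add FIRST(cond)\{ε} = { +, ;, =, num }; cond is nullable, continue.
= is a terminal; add {=} and stop.

{ +, ;, =, num }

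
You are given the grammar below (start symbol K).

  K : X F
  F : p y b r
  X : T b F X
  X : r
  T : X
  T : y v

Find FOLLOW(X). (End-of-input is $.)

In K : X F: add FIRST(F) = { p }.
In X : T b F X: X is at the end, add FOLLOW(X) = { b, p }.
In T : X: X is at the end, add FOLLOW(T) = { b }.
Union: FOLLOW(X) = { b, p }.

{ b, p }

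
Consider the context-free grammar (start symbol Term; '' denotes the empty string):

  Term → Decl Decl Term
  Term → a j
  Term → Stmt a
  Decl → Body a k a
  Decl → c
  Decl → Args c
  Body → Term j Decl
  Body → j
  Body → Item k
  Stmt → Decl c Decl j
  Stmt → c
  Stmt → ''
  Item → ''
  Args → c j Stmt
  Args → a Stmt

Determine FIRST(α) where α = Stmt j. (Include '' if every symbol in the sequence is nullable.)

Add FIRST(Stmt)\{''} = { a, c, j, k }; Stmt is nullable, continue.
j is a terminal; add {j} and stop.

{ a, c, j, k }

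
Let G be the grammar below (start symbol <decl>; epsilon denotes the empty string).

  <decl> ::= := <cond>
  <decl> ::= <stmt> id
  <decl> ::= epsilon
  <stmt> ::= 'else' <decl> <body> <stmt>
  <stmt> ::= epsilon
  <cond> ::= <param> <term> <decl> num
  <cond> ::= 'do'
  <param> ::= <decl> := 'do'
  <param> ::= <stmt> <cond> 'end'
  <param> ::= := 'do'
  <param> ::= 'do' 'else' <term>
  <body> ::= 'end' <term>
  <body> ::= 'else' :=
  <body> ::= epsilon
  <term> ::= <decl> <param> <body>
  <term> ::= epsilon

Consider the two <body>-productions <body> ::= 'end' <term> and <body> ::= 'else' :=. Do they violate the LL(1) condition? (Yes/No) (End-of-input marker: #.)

FIRST('end' <term>) = { 'end' } and FIRST('else' :=) = { 'else' }.
The FIRST sets are disjoint and neither alternative is nullable — no conflict.

No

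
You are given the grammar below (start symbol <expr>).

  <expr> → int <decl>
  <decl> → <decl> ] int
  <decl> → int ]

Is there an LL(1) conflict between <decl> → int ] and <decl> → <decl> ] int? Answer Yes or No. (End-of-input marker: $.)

FIRST(int ]) = { int } and FIRST(<decl> ] int) = { int }.
Both contain int, so the two alternatives are not disjoint — LL(1) conflict.

Yes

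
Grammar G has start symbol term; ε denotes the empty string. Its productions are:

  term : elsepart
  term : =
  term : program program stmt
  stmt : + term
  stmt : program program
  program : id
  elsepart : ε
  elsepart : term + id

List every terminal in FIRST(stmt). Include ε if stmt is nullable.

stmt : + term contributes {+}.
From stmt : program program: add FIRST(program) = { id }.
Union: FIRST(stmt) = { +, id }.

{ +, id }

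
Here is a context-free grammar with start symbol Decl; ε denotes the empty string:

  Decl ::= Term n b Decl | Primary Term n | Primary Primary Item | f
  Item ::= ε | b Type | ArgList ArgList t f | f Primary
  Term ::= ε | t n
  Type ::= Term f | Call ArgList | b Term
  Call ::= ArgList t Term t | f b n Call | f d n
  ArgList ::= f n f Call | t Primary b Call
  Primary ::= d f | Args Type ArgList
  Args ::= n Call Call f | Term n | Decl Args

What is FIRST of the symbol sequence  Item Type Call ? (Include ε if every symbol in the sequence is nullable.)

Add FIRST(Item)\{ε} = { b, f, t }; Item is nullable, continue.
Add FIRST(Type) = { b, f, t }; Type is not nullable, stop.

{ b, f, t }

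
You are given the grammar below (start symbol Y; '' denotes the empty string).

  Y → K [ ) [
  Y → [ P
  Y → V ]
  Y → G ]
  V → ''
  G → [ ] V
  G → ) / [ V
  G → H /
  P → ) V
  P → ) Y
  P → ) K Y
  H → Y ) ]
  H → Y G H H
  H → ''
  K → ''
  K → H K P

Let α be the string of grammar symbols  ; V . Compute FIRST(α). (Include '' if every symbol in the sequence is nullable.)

{ ; }

; is a terminal; add {;} and stop.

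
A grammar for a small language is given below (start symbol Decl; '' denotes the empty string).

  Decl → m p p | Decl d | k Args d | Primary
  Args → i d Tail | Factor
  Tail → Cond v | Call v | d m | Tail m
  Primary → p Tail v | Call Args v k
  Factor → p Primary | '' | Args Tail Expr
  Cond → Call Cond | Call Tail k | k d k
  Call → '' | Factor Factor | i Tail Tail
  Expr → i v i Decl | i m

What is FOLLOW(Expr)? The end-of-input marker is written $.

{ d, i, k, p, v }

In Factor → Args Tail Expr: Expr is at the end, add FOLLOW(Factor) = { d, i, k, p, v }.
Union: FOLLOW(Expr) = { d, i, k, p, v }.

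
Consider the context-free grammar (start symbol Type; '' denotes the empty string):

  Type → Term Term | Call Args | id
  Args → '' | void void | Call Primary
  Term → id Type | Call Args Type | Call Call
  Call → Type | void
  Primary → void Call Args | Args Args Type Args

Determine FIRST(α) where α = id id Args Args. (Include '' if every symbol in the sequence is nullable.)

id is a terminal; add {id} and stop.

{ id }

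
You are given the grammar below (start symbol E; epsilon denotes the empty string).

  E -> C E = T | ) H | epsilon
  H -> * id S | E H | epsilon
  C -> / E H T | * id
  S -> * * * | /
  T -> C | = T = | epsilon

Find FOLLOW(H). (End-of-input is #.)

In E -> ) H: H is at the end, add FOLLOW(E) = { #, ), *, /, = }.
In H -> E H: H is at the end, add FOLLOW(H) = { #, ), *, /, = }.
In C -> / E H T: add FIRST(T)\{epsilon} = { *, /, = }.
  Since T is nullable, also add FOLLOW(C) = { #, ), *, /, = }.
Union: FOLLOW(H) = { #, ), *, /, = }.

{ #, ), *, /, = }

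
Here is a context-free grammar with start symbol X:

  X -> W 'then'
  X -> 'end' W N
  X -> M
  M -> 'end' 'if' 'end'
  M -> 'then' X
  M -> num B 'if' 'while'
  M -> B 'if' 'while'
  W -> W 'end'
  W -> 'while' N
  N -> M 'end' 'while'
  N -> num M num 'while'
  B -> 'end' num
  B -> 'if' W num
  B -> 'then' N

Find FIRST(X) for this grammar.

From X -> W 'then': add FIRST(W) = { 'while' }.
X -> 'end' W N contributes {'end'}.
From X -> M: add FIRST(M) = { 'end', 'if', 'then', num }.
Union: FIRST(X) = { 'end', 'if', 'then', 'while', num }.

{ 'end', 'if', 'then', 'while', num }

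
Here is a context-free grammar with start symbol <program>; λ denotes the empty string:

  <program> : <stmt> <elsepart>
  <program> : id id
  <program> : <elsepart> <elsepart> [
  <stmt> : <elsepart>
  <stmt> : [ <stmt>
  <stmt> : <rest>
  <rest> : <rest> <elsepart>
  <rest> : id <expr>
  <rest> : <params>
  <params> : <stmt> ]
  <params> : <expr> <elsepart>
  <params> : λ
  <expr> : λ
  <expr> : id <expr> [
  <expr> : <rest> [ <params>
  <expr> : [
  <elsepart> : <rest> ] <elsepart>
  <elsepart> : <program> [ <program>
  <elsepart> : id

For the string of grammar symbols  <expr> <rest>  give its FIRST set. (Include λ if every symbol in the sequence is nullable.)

{ [, ], id, λ }

Add FIRST(<expr>)\{λ} = { [, ], id }; <expr> is nullable, continue.
Add FIRST(<rest>)\{λ} = { [, ], id }; <rest> is nullable, continue.
Every symbol is nullable, so include λ.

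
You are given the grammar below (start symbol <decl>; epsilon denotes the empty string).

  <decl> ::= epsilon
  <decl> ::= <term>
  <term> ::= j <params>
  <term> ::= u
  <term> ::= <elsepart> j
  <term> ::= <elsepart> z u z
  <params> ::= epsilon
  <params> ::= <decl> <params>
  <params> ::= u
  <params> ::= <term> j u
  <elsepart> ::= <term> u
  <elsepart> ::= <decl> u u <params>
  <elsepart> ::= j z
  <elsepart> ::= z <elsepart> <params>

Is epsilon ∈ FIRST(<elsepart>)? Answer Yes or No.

Nullable nonterminals: <decl>, <params>.
No production of <elsepart> has an RHS whose symbols are all nullable, so <elsepart> is not nullable.

No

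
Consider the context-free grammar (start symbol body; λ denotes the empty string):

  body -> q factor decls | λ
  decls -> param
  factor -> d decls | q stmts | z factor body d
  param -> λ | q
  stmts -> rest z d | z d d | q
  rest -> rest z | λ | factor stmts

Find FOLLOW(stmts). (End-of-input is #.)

In factor -> q stmts: stmts is at the end, add FOLLOW(factor) = { #, d, q, z }.
In rest -> factor stmts: stmts is at the end, add FOLLOW(rest) = { z }.
Union: FOLLOW(stmts) = { #, d, q, z }.

{ #, d, q, z }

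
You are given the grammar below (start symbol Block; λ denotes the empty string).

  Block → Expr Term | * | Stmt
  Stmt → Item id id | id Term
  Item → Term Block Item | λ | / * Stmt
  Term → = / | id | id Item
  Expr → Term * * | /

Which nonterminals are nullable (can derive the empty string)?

{ Item }

Directly nullable (have an λ-production): Item.
No other nonterminal has a production whose RHS symbols are all nullable.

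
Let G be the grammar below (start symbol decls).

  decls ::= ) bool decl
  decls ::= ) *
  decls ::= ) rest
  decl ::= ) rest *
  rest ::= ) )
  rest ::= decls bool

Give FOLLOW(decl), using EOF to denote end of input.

In decls ::= ) bool decl: decl is at the end, add FOLLOW(decls) = { EOF, bool }.
Union: FOLLOW(decl) = { EOF, bool }.

{ EOF, bool }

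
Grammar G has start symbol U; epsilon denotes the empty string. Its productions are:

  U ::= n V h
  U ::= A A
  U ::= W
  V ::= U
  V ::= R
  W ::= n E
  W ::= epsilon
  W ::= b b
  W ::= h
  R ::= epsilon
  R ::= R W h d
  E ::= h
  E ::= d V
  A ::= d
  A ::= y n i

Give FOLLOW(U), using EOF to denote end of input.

U is the start symbol, so EOF ∈ FOLLOW(U).
In V ::= U: U is at the end, add FOLLOW(V) = { EOF, h }.
Union: FOLLOW(U) = { EOF, h }.

{ EOF, h }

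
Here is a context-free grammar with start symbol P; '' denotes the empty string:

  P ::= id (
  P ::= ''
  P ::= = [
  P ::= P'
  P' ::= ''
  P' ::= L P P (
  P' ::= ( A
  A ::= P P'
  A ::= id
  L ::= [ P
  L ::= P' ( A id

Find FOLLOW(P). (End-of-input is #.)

P is the start symbol, so # ∈ FOLLOW(P).
In P' ::= L P P (: add FIRST(P () = { (, =, [, id }.
In P' ::= L P P (: add FIRST(() = { ( }.
In A ::= P P': add FIRST(P')\{''} = { (, [ }.
  Since P' is nullable, also add FOLLOW(A) = { #, (, =, [, id }.
In L ::= [ P: P is at the end, add FOLLOW(L) = { (, =, [, id }.
Union: FOLLOW(P) = { #, (, =, [, id }.

{ #, (, =, [, id }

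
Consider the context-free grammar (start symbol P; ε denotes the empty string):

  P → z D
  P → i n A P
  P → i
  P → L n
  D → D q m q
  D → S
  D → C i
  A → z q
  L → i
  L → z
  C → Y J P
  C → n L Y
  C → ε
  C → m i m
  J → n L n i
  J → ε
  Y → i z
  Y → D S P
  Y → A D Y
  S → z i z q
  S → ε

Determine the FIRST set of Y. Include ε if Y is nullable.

{ i, m, n, q, z }

Y → i z contributes {i}.
From Y → D S P: D, S nullable, take FIRST(D) ∪ FIRST(S) ∪ FIRST(P) = { i, m, n, q, z }.
From Y → A D Y: add FIRST(A) = { z }.
Union: FIRST(Y) = { i, m, n, q, z }.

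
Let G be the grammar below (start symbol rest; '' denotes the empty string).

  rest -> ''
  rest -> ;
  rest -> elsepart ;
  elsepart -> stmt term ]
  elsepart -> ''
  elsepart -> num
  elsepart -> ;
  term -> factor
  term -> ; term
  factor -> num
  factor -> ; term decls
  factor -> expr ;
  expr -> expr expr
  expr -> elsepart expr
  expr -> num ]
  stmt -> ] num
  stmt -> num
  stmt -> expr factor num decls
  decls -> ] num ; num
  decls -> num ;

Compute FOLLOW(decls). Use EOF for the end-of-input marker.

In factor -> ; term decls: decls is at the end, add FOLLOW(factor) = { ], num }.
In stmt -> expr factor num decls: decls is at the end, add FOLLOW(stmt) = { ;, ], num }.
Union: FOLLOW(decls) = { ;, ], num }.

{ ;, ], num }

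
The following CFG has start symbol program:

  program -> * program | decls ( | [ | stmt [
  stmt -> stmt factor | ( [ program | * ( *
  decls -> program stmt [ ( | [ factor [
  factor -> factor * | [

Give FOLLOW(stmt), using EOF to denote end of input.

{ [ }

In program -> stmt [: add FIRST([) = { [ }.
In stmt -> stmt factor: add FIRST(factor) = { [ }.
In decls -> program stmt [ (: add FIRST([ () = { [ }.
Union: FOLLOW(stmt) = { [ }.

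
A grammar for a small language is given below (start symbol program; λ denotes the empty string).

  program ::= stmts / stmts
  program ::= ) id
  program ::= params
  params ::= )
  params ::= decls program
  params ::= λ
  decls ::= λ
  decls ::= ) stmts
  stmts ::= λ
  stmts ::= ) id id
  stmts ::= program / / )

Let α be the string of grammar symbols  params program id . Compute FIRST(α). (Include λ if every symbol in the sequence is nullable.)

{ ), /, id }

Add FIRST(params)\{λ} = { ), / }; params is nullable, continue.
Add FIRST(program)\{λ} = { ), / }; program is nullable, continue.
id is a terminal; add {id} and stop.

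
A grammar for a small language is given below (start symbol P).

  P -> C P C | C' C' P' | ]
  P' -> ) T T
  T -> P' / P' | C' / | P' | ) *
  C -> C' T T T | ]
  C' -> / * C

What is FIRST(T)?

{ ), / }

From T -> P' / P': add FIRST(P') = { ) }.
From T -> C' /: add FIRST(C') = { / }.
From T -> P': add FIRST(P') = { ) }.
T -> ) * contributes {)}.
Union: FIRST(T) = { ), / }.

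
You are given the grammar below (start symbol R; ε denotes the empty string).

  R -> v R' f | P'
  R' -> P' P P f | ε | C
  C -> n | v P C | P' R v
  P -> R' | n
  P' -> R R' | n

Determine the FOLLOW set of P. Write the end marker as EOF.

{ f, n, v }

In R' -> P' P P f: add FIRST(P f) = { f, n, v }.
In R' -> P' P P f: add FIRST(f) = { f }.
In C -> v P C: add FIRST(C) = { n, v }.
Union: FOLLOW(P) = { f, n, v }.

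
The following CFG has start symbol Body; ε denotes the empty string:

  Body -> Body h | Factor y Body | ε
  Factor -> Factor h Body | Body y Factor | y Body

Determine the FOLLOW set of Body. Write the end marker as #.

{ #, h, y }

Body is the start symbol, so # ∈ FOLLOW(Body).
In Body -> Body h: add FIRST(h) = { h }.
In Body -> Factor y Body: Body is at the end, add FOLLOW(Body) = { #, h, y }.
In Factor -> Factor h Body: Body is at the end, add FOLLOW(Factor) = { h, y }.
In Factor -> Body y Factor: add FIRST(y Factor) = { y }.
In Factor -> y Body: Body is at the end, add FOLLOW(Factor) = { h, y }.
Union: FOLLOW(Body) = { #, h, y }.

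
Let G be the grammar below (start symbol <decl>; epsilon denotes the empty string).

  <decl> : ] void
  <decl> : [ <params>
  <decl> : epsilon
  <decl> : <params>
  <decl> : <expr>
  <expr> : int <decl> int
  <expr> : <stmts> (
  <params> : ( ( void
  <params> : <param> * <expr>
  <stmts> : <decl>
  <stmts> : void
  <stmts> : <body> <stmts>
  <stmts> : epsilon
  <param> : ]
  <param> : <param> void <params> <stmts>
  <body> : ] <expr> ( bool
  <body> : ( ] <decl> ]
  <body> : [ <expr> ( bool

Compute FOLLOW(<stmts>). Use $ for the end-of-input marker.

{ (, *, void }

In <expr> : <stmts> (: add FIRST(() = { ( }.
In <stmts> : <body> <stmts>: <stmts> is at the end, add FOLLOW(<stmts>) = { (, *, void }.
In <param> : <param> void <params> <stmts>: <stmts> is at the end, add FOLLOW(<param>) = { *, void }.
Union: FOLLOW(<stmts>) = { (, *, void }.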